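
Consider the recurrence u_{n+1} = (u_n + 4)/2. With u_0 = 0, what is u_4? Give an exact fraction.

15/4

u_1 = (0 + 4)/2 = 2.
u_2 = (2 + 4)/2 = 3.
u_3 = (3 + 4)/2 = 7/2.
u_4 = ((7/2) + 4)/2 = 15/4.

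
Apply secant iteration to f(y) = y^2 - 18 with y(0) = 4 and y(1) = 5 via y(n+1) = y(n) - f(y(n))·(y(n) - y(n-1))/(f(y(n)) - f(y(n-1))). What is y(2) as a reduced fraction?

38/9

f(4) = -2, f(5) = 7. y(2) = 5 - 7·(5 - 4)/(7 - (-2)) = 38/9.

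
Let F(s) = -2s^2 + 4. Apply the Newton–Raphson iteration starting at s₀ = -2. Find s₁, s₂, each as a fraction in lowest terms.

s₁ = -3/2, s₂ = -17/12

F'(s) = -4s.
F(-2) = -4, F'(-2) = 8, so s₁ = (-2) - (-4)/8 = -3/2.
F(-3/2) = -1/2, F'(-3/2) = 6, so s₂ = (-3/2) - (-1/2)/6 = -17/12.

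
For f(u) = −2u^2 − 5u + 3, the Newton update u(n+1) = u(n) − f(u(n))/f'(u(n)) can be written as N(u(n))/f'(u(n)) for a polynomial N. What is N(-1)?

−5

f'(u) = −4u − 5.
N(u) = u·f'(u) − f(u) = u·(−4u − 5) − (−2u^2 − 5u + 3) = −2u^2 − 3.
N(-1) = −5.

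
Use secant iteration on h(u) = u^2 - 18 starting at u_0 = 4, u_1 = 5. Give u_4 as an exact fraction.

13411/3161

h(4) = -2, h(5) = 7. u_2 = 5 - 7·(5 - 4)/(7 - (-2)) = 38/9.
h(5) = 7, h(38/9) = -14/81. u_3 = (38/9) - (-14/81)·((38/9) - 5)/((-14/81) - 7) = 352/83.
h(38/9) = -14/81, h(352/83) = -98/6889. u_4 = (352/83) - (-98/6889)·((352/83) - (38/9))/((-98/6889) - (-14/81)) = 13411/3161.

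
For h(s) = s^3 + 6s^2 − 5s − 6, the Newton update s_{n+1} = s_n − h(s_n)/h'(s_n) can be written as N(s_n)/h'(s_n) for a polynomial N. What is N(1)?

h'(s) = 3s^2 + 12s − 5.
N(s) = s·h'(s) − h(s) = s·(3s^2 + 12s − 5) − (s^3 + 6s^2 − 5s − 6) = 2s^3 + 6s^2 + 6.
N(1) = 14.

14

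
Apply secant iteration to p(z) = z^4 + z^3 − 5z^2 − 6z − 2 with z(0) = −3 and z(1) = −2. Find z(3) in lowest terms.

−157499/68908

p(−3) = 25, p(−2) = −2. z(2) = (−2) − (−2)·((−2) − (−3))/((−2) − 25) = −56/27.
p(−2) = −2, p(−56/27) = −787250/531441. z(3) = (−56/27) − (−787250/531441)·((−56/27) − (−2))/((−787250/531441) − (−2)) = −157499/68908.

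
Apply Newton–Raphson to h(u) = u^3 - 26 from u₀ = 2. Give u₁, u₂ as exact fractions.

u₁ = 7/2, u₂ = 149/49

h'(u) = 3u^2.
h(2) = -18, h'(2) = 12, so u₁ = 2 - (-18)/12 = 7/2.
h(7/2) = 135/8, h'(7/2) = 147/4, so u₂ = (7/2) - (135/8)/(147/4) = 149/49.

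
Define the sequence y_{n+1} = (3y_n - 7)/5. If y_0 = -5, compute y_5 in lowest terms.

y_1 = (3·(-5) - 7)/5 = -22/5.
y_2 = (3·(-22/5) - 7)/5 = -101/25.
y_3 = (3·(-101/25) - 7)/5 = -478/125.
y_4 = (3·(-478/125) - 7)/5 = -2309/625.
y_5 = (3·(-2309/625) - 7)/5 = -11302/3125.

-11302/3125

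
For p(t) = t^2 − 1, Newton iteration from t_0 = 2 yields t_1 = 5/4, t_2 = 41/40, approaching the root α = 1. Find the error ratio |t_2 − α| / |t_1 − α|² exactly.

t_1 − α = 5/4 − 1 = 1/4, so |t_1 − α| = 1/4.
t_2 − α = 41/40 − 1 = 1/40, so |t_2 − α| = 1/40.
|t_1 − α|² = 1/16.
Ratio = (1/40) / (1/16) = 2/5.

2/5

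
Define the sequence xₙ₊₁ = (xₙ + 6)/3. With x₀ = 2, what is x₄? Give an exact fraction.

x₁ = (2 + 6)/3 = 8/3.
x₂ = ((8/3) + 6)/3 = 26/9.
x₃ = ((26/9) + 6)/3 = 80/27.
x₄ = ((80/27) + 6)/3 = 242/81.

242/81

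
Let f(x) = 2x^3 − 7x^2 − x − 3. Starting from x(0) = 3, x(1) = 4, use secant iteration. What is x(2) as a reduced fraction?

29/8

f(3) = −15, f(4) = 9. x(2) = 4 − 9·(4 − 3)/(9 − (−15)) = 29/8.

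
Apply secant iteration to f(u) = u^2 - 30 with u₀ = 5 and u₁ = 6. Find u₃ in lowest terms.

115/21

f(5) = -5, f(6) = 6. u₂ = 6 - 6·(6 - 5)/(6 - (-5)) = 60/11.
f(6) = 6, f(60/11) = -30/121. u₃ = (60/11) - (-30/121)·((60/11) - 6)/((-30/121) - 6) = 115/21.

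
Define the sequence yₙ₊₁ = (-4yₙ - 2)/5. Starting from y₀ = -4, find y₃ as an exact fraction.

y₁ = (-4·(-4) - 2)/5 = 14/5.
y₂ = (-4·(14/5) - 2)/5 = -66/25.
y₃ = (-4·(-66/25) - 2)/5 = 214/125.

214/125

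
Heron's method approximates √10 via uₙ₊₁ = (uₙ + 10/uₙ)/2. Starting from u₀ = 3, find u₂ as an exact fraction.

721/228

u₁ = (3 + 10/3)/2 = 19/6.
u₂ = (19/6 + 10/(19/6))/2 = 721/228.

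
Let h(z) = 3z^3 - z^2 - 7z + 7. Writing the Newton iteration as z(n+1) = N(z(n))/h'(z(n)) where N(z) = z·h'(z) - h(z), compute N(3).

h'(z) = 9z^2 - 2z - 7.
N(z) = z·h'(z) - h(z) = z·(9z^2 - 2z - 7) - (3z^3 - z^2 - 7z + 7) = 6z^3 - z^2 - 7.
N(3) = 146.

146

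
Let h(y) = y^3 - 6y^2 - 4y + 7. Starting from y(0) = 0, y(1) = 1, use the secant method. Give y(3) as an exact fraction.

833/995

h(0) = 7, h(1) = -2. y(2) = 1 - (-2)·(1 - 0)/((-2) - 7) = 7/9.
h(1) = -2, h(7/9) = 532/729. y(3) = (7/9) - (532/729)·((7/9) - 1)/((532/729) - (-2)) = 833/995.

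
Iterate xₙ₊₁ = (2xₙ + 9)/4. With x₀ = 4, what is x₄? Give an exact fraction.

143/32

x₁ = (2·4 + 9)/4 = 17/4.
x₂ = (2·(17/4) + 9)/4 = 35/8.
x₃ = (2·(35/8) + 9)/4 = 71/16.
x₄ = (2·(71/16) + 9)/4 = 143/32.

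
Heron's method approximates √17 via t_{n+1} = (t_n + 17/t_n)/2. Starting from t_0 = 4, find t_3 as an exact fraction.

t_1 = (4 + 17/4)/2 = 33/8.
t_2 = (33/8 + 17/(33/8))/2 = 2177/528.
t_3 = (2177/528 + 17/(2177/528))/2 = 9478657/2298912.

9478657/2298912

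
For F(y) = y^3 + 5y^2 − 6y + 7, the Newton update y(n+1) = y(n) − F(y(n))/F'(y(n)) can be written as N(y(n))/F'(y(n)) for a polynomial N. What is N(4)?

F'(y) = 3y^2 + 10y − 6.
N(y) = y·F'(y) − F(y) = y·(3y^2 + 10y − 6) − (y^3 + 5y^2 − 6y + 7) = 2y^3 + 5y^2 − 7.
N(4) = 201.

201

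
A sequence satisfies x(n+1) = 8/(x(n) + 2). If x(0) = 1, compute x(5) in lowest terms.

x(1) = 8/(1 + 2) = 8/3.
x(2) = 8/(8/3 + 2) = 12/7.
x(3) = 8/(12/7 + 2) = 28/13.
x(4) = 8/(28/13 + 2) = 52/27.
x(5) = 8/(52/27 + 2) = 108/53.

108/53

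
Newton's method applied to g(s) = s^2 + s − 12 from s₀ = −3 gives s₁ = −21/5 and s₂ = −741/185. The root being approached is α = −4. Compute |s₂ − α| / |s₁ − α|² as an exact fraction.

5/37

s₁ − α = −21/5 − (−4) = −21/5 + 4 = −1/5, so |s₁ − α| = 1/5.
s₂ − α = −741/185 − (−4) = −741/185 + 4 = −1/185, so |s₂ − α| = 1/185.
|s₁ − α|² = 1/25.
Ratio = (1/185) / (1/25) = 5/37.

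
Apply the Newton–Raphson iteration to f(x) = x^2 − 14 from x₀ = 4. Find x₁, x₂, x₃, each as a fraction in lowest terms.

f'(x) = 2x.
f(4) = 2, f'(4) = 8, so x₁ = 4 − 2/8 = 15/4.
f(15/4) = 1/16, f'(15/4) = 15/2, so x₂ = (15/4) − (1/16)/(15/2) = 449/120.
f(449/120) = 1/14400, f'(449/120) = 449/60, so x₃ = (449/120) − (1/14400)/(449/60) = 403201/107760.

x₁ = 15/4, x₂ = 449/120, x₃ = 403201/107760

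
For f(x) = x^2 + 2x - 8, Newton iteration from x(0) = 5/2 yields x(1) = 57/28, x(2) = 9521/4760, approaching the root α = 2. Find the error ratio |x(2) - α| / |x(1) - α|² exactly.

14/85

x(1) - α = 57/28 - 2 = 1/28, so |x(1) - α| = 1/28.
x(2) - α = 9521/4760 - 2 = 1/4760, so |x(2) - α| = 1/4760.
|x(1) - α|² = 1/784.
Ratio = (1/4760) / (1/784) = 14/85.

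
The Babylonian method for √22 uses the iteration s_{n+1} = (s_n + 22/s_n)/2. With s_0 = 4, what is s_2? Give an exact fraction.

713/152

s_1 = (4 + 22/4)/2 = 19/4.
s_2 = (19/4 + 22/(19/4))/2 = 713/152.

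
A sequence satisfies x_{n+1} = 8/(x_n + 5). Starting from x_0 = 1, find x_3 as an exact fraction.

152/119

x_1 = 8/(1 + 5) = 4/3.
x_2 = 8/(4/3 + 5) = 24/19.
x_3 = 8/(24/19 + 5) = 152/119.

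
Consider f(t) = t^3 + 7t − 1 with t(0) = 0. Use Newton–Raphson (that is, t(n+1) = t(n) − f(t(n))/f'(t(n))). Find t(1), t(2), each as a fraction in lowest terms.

f'(t) = 3t^2 + 7.
f(0) = −1, f'(0) = 7, so t(1) = 0 − (−1)/7 = 1/7.
f(1/7) = 1/343, f'(1/7) = 346/49, so t(2) = (1/7) − (1/343)/(346/49) = 345/2422.

t(1) = 1/7, t(2) = 345/2422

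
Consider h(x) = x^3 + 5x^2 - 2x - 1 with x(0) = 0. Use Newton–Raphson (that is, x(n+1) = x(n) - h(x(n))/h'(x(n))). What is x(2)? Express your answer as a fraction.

h'(x) = 3x^2 + 10x - 2.
h(0) = -1, h'(0) = -2, so x(1) = 0 - (-1)/(-2) = -1/2.
h(-1/2) = 9/8, h'(-1/2) = -25/4, so x(2) = (-1/2) - (9/8)/(-25/4) = -8/25.

-8/25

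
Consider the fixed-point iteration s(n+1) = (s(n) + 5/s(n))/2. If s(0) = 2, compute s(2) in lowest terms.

161/72

s(1) = (2 + 5/2)/2 = 9/4.
s(2) = (9/4 + 5/(9/4))/2 = 161/72.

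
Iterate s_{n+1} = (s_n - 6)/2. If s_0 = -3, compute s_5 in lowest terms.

s_1 = ((-3) - 6)/2 = -9/2.
s_2 = ((-9/2) - 6)/2 = -21/4.
s_3 = ((-21/4) - 6)/2 = -45/8.
s_4 = ((-45/8) - 6)/2 = -93/16.
s_5 = ((-93/16) - 6)/2 = -189/32.

-189/32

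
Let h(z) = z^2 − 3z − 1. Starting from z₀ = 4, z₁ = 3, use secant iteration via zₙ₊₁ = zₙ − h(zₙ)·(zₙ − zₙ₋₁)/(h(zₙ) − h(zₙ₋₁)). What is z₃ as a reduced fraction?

43/13

h(4) = 3, h(3) = −1. z₂ = 3 − (−1)·(3 − 4)/((−1) − 3) = 13/4.
h(3) = −1, h(13/4) = −3/16. z₃ = (13/4) − (−3/16)·((13/4) − 3)/((−3/16) − (−1)) = 43/13.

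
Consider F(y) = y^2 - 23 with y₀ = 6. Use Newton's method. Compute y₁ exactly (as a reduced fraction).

59/12

F'(y) = 2y.
F(6) = 13, F'(6) = 12, so y₁ = 6 - 13/12 = 59/12.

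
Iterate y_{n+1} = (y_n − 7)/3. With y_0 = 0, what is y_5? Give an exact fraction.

y_1 = (0 − 7)/3 = −7/3.
y_2 = ((−7/3) − 7)/3 = −28/9.
y_3 = ((−28/9) − 7)/3 = −91/27.
y_4 = ((−91/27) − 7)/3 = −280/81.
y_5 = ((−280/81) − 7)/3 = −847/243.

−847/243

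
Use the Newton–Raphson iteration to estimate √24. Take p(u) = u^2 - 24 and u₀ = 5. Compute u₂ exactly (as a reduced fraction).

p'(u) = 2u.
p(5) = 1, p'(5) = 10, so u₁ = 5 - 1/10 = 49/10.
p(49/10) = 1/100, p'(49/10) = 49/5, so u₂ = (49/10) - (1/100)/(49/5) = 4801/980.

4801/980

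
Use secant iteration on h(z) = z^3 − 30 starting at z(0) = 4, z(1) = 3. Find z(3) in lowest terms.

39340/12657

h(4) = 34, h(3) = −3. z(2) = 3 − (−3)·(3 − 4)/((−3) − 34) = 114/37.
h(3) = −3, h(114/37) = −38046/50653. z(3) = (114/37) − (−38046/50653)·((114/37) − 3)/((−38046/50653) − (−3)) = 39340/12657.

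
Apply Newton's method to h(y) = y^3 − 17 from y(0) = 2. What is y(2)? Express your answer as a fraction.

625/242

h'(y) = 3y^2.
h(2) = −9, h'(2) = 12, so y(1) = 2 − (−9)/12 = 11/4.
h(11/4) = 243/64, h'(11/4) = 363/16, so y(2) = (11/4) − (243/64)/(363/16) = 625/242.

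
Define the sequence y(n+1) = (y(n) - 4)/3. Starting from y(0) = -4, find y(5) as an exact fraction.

-488/243

y(1) = ((-4) - 4)/3 = -8/3.
y(2) = ((-8/3) - 4)/3 = -20/9.
y(3) = ((-20/9) - 4)/3 = -56/27.
y(4) = ((-56/27) - 4)/3 = -164/81.
y(5) = ((-164/81) - 4)/3 = -488/243.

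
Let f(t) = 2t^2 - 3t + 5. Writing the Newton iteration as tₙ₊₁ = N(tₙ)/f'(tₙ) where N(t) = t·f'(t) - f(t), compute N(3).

f'(t) = 4t - 3.
N(t) = t·f'(t) - f(t) = t·(4t - 3) - (2t^2 - 3t + 5) = 2t^2 - 5.
N(3) = 13.

13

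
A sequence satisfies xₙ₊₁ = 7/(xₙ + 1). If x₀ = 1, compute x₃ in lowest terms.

63/23

x₁ = 7/(1 + 1) = 7/2.
x₂ = 7/(7/2 + 1) = 14/9.
x₃ = 7/(14/9 + 1) = 63/23.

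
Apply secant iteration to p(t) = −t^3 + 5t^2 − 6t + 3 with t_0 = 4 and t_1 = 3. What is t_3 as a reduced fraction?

361/99

p(4) = −5, p(3) = 3. t_2 = 3 − 3·(3 − 4)/(3 − (−5)) = 27/8.
p(3) = 3, p(27/8) = 645/512. t_3 = (27/8) − (645/512)·((27/8) − 3)/((645/512) − 3) = 361/99.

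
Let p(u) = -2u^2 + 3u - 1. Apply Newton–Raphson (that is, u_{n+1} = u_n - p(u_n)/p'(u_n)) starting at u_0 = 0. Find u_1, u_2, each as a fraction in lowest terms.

u_1 = 1/3, u_2 = 7/15

p'(u) = -4u + 3.
p(0) = -1, p'(0) = 3, so u_1 = 0 - (-1)/3 = 1/3.
p(1/3) = -2/9, p'(1/3) = 5/3, so u_2 = (1/3) - (-2/9)/(5/3) = 7/15.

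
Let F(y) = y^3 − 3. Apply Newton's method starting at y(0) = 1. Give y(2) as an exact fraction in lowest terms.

331/225

F'(y) = 3y^2.
F(1) = −2, F'(1) = 3, so y(1) = 1 − (−2)/3 = 5/3.
F(5/3) = 44/27, F'(5/3) = 25/3, so y(2) = (5/3) − (44/27)/(25/3) = 331/225.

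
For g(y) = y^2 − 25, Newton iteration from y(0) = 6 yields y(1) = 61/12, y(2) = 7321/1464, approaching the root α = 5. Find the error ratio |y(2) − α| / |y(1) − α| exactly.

1/122

y(1) − α = 61/12 − 5 = 1/12, so |y(1) − α| = 1/12.
y(2) − α = 7321/1464 − 5 = 1/1464, so |y(2) − α| = 1/1464.
Ratio = (1/1464) / (1/12) = 1/122.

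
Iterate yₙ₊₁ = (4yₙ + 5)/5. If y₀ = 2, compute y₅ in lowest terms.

12553/3125

y₁ = (4·2 + 5)/5 = 13/5.
y₂ = (4·(13/5) + 5)/5 = 77/25.
y₃ = (4·(77/25) + 5)/5 = 433/125.
y₄ = (4·(433/125) + 5)/5 = 2357/625.
y₅ = (4·(2357/625) + 5)/5 = 12553/3125.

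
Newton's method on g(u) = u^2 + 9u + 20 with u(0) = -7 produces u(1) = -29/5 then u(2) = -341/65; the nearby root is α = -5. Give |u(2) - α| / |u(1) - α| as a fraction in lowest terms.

u(1) - α = -29/5 - (-5) = -29/5 + 5 = -4/5, so |u(1) - α| = 4/5.
u(2) - α = -341/65 - (-5) = -341/65 + 5 = -16/65, so |u(2) - α| = 16/65.
Ratio = (16/65) / (4/5) = 4/13.

4/13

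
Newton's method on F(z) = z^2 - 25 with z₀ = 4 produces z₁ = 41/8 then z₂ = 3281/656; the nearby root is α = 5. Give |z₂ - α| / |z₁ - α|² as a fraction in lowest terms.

z₁ - α = 41/8 - 5 = 1/8, so |z₁ - α| = 1/8.
z₂ - α = 3281/656 - 5 = 1/656, so |z₂ - α| = 1/656.
|z₁ - α|² = 1/64.
Ratio = (1/656) / (1/64) = 4/41.

4/41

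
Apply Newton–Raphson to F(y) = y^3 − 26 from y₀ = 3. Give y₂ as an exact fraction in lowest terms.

767879/259200

F'(y) = 3y^2.
F(3) = 1, F'(3) = 27, so y₁ = 3 − 1/27 = 80/27.
F(80/27) = 242/19683, F'(80/27) = 6400/243, so y₂ = (80/27) − (242/19683)/(6400/243) = 767879/259200.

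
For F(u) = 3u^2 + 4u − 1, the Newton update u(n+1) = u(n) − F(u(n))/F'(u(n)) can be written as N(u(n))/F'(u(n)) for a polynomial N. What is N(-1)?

4

F'(u) = 6u + 4.
N(u) = u·F'(u) − F(u) = u·(6u + 4) − (3u^2 + 4u − 1) = 3u^2 + 1.
N(-1) = 4.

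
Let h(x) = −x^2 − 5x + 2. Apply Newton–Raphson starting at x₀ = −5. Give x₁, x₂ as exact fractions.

h'(x) = −2x − 5.
h(−5) = 2, h'(−5) = 5, so x₁ = (−5) − 2/5 = −27/5.
h(−27/5) = −4/25, h'(−27/5) = 29/5, so x₂ = (−27/5) − (−4/25)/(29/5) = −779/145.

x₁ = −27/5, x₂ = −779/145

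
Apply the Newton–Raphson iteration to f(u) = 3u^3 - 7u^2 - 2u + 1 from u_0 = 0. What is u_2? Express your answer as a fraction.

f'(u) = 9u^2 - 14u - 2.
f(0) = 1, f'(0) = -2, so u_1 = 0 - 1/(-2) = 1/2.
f(1/2) = -11/8, f'(1/2) = -27/4, so u_2 = (1/2) - (-11/8)/(-27/4) = 8/27.

8/27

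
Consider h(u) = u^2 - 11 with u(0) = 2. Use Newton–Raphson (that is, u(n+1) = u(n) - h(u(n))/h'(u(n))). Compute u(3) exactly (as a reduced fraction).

h'(u) = 2u.
h(2) = -7, h'(2) = 4, so u(1) = 2 - (-7)/4 = 15/4.
h(15/4) = 49/16, h'(15/4) = 15/2, so u(2) = (15/4) - (49/16)/(15/2) = 401/120.
h(401/120) = 2401/14400, h'(401/120) = 401/60, so u(3) = (401/120) - (2401/14400)/(401/60) = 319201/96240.

319201/96240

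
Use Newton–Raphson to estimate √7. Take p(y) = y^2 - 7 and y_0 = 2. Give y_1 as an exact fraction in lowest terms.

11/4

p'(y) = 2y.
p(2) = -3, p'(2) = 4, so y_1 = 2 - (-3)/4 = 11/4.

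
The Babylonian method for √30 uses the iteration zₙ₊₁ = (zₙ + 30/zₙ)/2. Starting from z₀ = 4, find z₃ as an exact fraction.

2033761/371312

z₁ = (4 + 30/4)/2 = 23/4.
z₂ = (23/4 + 30/(23/4))/2 = 1009/184.
z₃ = (1009/184 + 30/(1009/184))/2 = 2033761/371312.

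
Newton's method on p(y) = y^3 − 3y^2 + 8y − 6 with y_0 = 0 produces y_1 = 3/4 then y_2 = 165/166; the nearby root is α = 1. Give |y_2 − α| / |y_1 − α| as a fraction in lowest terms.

y_1 − α = 3/4 − 1 = −1/4, so |y_1 − α| = 1/4.
y_2 − α = 165/166 − 1 = −1/166, so |y_2 − α| = 1/166.
Ratio = (1/166) / (1/4) = 2/83.

2/83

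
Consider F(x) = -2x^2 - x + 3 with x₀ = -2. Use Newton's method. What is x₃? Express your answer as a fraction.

-503885/335923

F'(x) = -4x - 1.
F(-2) = -3, F'(-2) = 7, so x₁ = (-2) - (-3)/7 = -11/7.
F(-11/7) = -18/49, F'(-11/7) = 37/7, so x₂ = (-11/7) - (-18/49)/(37/7) = -389/259.
F(-389/259) = -648/67081, F'(-389/259) = 1297/259, so x₃ = (-389/259) - (-648/67081)/(1297/259) = -503885/335923.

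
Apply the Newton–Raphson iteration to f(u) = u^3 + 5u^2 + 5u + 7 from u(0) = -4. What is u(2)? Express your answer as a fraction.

-75752/18005

f'(u) = 3u^2 + 10u + 5.
f(-4) = 3, f'(-4) = 13, so u(1) = (-4) - 3/13 = -55/13.
f(-55/13) = -846/2197, f'(-55/13) = 2770/169, so u(2) = (-55/13) - (-846/2197)/(2770/169) = -75752/18005.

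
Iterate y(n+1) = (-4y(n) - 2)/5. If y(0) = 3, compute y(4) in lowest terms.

686/625

y(1) = (-4·3 - 2)/5 = -14/5.
y(2) = (-4·(-14/5) - 2)/5 = 46/25.
y(3) = (-4·(46/25) - 2)/5 = -234/125.
y(4) = (-4·(-234/125) - 2)/5 = 686/625.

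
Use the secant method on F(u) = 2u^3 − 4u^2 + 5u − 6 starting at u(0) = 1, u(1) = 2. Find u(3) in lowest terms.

F(1) = −3, F(2) = 4. u(2) = 2 − 4·(2 − 1)/(4 − (−3)) = 10/7.
F(2) = 4, F(10/7) = −408/343. u(3) = (10/7) − (−408/343)·((10/7) − 2)/((−408/343) − 4) = 694/445.

694/445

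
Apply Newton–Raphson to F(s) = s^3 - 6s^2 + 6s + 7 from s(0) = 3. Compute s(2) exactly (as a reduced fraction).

385/153

F'(s) = 3s^2 - 12s + 6.
F(3) = -2, F'(3) = -3, so s(1) = 3 - (-2)/(-3) = 7/3.
F(7/3) = 28/27, F'(7/3) = -17/3, so s(2) = (7/3) - (28/27)/(-17/3) = 385/153.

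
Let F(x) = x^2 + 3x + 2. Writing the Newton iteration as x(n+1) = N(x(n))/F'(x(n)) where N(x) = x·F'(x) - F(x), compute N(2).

2

F'(x) = 2x + 3.
N(x) = x·F'(x) - F(x) = x·(2x + 3) - (x^2 + 3x + 2) = x^2 - 2.
N(2) = 2.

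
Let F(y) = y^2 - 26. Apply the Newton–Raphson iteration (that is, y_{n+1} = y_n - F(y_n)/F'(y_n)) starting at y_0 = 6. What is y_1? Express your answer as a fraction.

F'(y) = 2y.
F(6) = 10, F'(6) = 12, so y_1 = 6 - 10/12 = 31/6.

31/6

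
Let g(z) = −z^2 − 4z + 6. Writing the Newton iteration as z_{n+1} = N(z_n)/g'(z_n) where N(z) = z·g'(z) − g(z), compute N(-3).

−15

g'(z) = −2z − 4.
N(z) = z·g'(z) − g(z) = z·(−2z − 4) − (−z^2 − 4z + 6) = −z^2 − 6.
N(-3) = −15.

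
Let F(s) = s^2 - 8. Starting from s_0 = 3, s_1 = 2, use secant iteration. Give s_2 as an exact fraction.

F(3) = 1, F(2) = -4. s_2 = 2 - (-4)·(2 - 3)/((-4) - 1) = 14/5.

14/5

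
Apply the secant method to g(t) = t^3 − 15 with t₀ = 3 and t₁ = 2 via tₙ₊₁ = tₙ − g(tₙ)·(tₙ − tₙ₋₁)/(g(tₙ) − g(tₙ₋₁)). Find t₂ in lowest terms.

g(3) = 12, g(2) = −7. t₂ = 2 − (−7)·(2 − 3)/((−7) − 12) = 45/19.

45/19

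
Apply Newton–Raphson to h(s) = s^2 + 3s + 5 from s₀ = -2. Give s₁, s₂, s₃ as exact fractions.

s₁ = 1, s₂ = -4/5, s₃ = -109/35

h'(s) = 2s + 3.
h(-2) = 3, h'(-2) = -1, so s₁ = (-2) - 3/(-1) = 1.
h(1) = 9, h'(1) = 5, so s₂ = 1 - 9/5 = -4/5.
h(-4/5) = 81/25, h'(-4/5) = 7/5, so s₃ = (-4/5) - (81/25)/(7/5) = -109/35.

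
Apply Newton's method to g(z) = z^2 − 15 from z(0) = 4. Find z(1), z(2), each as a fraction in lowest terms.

g'(z) = 2z.
g(4) = 1, g'(4) = 8, so z(1) = 4 − 1/8 = 31/8.
g(31/8) = 1/64, g'(31/8) = 31/4, so z(2) = (31/8) − (1/64)/(31/4) = 1921/496.

z(1) = 31/8, z(2) = 1921/496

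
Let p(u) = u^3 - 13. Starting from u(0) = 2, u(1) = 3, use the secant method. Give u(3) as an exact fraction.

p(2) = -5, p(3) = 14. u(2) = 3 - 14·(3 - 2)/(14 - (-5)) = 43/19.
p(3) = 14, p(43/19) = -9660/6859. u(3) = (43/19) - (-9660/6859)·((43/19) - 3)/((-9660/6859) - 14) = 17593/7549.

17593/7549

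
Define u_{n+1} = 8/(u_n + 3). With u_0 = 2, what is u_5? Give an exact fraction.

u_1 = 8/(2 + 3) = 8/5.
u_2 = 8/(8/5 + 3) = 40/23.
u_3 = 8/(40/23 + 3) = 184/109.
u_4 = 8/(184/109 + 3) = 872/511.
u_5 = 8/(872/511 + 3) = 4088/2405.

4088/2405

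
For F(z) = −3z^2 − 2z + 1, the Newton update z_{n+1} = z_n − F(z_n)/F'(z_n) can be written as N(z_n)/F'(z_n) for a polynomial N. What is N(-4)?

−49

F'(z) = −6z − 2.
N(z) = z·F'(z) − F(z) = z·(−6z − 2) − (−3z^2 − 2z + 1) = −3z^2 − 1.
N(-4) = −49.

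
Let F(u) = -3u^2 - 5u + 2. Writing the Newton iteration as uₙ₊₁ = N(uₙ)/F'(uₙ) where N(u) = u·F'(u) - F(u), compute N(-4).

F'(u) = -6u - 5.
N(u) = u·F'(u) - F(u) = u·(-6u - 5) - (-3u^2 - 5u + 2) = -3u^2 - 2.
N(-4) = -50.

-50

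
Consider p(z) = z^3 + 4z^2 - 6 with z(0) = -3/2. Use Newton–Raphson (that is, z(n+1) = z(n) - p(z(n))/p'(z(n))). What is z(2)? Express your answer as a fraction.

p'(z) = 3z^2 + 8z.
p(-3/2) = -3/8, p'(-3/2) = -21/4, so z(1) = (-3/2) - (-3/8)/(-21/4) = -11/7.
p(-11/7) = -1/343, p'(-11/7) = -253/49, so z(2) = (-11/7) - (-1/343)/(-253/49) = -2784/1771.

-2784/1771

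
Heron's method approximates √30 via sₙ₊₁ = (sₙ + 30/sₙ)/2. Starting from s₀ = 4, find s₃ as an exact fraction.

s₁ = (4 + 30/4)/2 = 23/4.
s₂ = (23/4 + 30/(23/4))/2 = 1009/184.
s₃ = (1009/184 + 30/(1009/184))/2 = 2033761/371312.

2033761/371312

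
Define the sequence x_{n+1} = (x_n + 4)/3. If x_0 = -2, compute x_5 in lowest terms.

x_1 = ((-2) + 4)/3 = 2/3.
x_2 = ((2/3) + 4)/3 = 14/9.
x_3 = ((14/9) + 4)/3 = 50/27.
x_4 = ((50/27) + 4)/3 = 158/81.
x_5 = ((158/81) + 4)/3 = 482/243.

482/243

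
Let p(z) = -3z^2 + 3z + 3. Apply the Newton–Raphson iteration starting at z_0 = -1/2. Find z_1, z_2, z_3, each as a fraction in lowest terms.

p'(z) = -6z + 3.
p(-1/2) = 3/4, p'(-1/2) = 6, so z_1 = (-1/2) - (3/4)/6 = -5/8.
p(-5/8) = -3/64, p'(-5/8) = 27/4, so z_2 = (-5/8) - (-3/64)/(27/4) = -89/144.
p(-89/144) = -1/6912, p'(-89/144) = 161/24, so z_3 = (-89/144) - (-1/6912)/(161/24) = -28657/46368.

z_1 = -5/8, z_2 = -89/144, z_3 = -28657/46368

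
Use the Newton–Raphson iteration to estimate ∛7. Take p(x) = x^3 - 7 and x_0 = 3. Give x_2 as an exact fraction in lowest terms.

p'(x) = 3x^2.
p(3) = 20, p'(3) = 27, so x_1 = 3 - 20/27 = 61/27.
p(61/27) = 89200/19683, p'(61/27) = 3721/243, so x_2 = (61/27) - (89200/19683)/(3721/243) = 591743/301401.

591743/301401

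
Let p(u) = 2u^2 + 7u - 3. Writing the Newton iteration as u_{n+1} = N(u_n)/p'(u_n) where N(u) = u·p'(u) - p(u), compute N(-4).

35

p'(u) = 4u + 7.
N(u) = u·p'(u) - p(u) = u·(4u + 7) - (2u^2 + 7u - 3) = 2u^2 + 3.
N(-4) = 35.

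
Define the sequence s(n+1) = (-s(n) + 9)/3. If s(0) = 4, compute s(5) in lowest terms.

s(1) = (-4 + 9)/3 = 5/3.
s(2) = (-(5/3) + 9)/3 = 22/9.
s(3) = (-(22/9) + 9)/3 = 59/27.
s(4) = (-(59/27) + 9)/3 = 184/81.
s(5) = (-(184/81) + 9)/3 = 545/243.

545/243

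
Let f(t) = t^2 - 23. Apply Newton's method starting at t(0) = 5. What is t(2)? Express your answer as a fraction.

f'(t) = 2t.
f(5) = 2, f'(5) = 10, so t(1) = 5 - 2/10 = 24/5.
f(24/5) = 1/25, f'(24/5) = 48/5, so t(2) = (24/5) - (1/25)/(48/5) = 1151/240.

1151/240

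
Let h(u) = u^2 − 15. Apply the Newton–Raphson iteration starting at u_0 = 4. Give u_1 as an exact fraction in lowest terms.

h'(u) = 2u.
h(4) = 1, h'(4) = 8, so u_1 = 4 − 1/8 = 31/8.

31/8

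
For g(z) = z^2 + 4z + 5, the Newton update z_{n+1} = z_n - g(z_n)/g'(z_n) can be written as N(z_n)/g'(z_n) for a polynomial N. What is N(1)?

g'(z) = 2z + 4.
N(z) = z·g'(z) - g(z) = z·(2z + 4) - (z^2 + 4z + 5) = z^2 - 5.
N(1) = -4.

-4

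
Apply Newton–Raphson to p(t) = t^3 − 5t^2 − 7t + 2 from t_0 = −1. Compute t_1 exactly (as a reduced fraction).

−3/2

p'(t) = 3t^2 − 10t − 7.
p(−1) = 3, p'(−1) = 6, so t_1 = (−1) − 3/6 = −3/2.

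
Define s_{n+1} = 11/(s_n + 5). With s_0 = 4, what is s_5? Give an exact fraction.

s_1 = 11/(4 + 5) = 11/9.
s_2 = 11/(11/9 + 5) = 99/56.
s_3 = 11/(99/56 + 5) = 616/379.
s_4 = 11/(616/379 + 5) = 4169/2511.
s_5 = 11/(4169/2511 + 5) = 27621/16724.

27621/16724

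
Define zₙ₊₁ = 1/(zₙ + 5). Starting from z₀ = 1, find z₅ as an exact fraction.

836/4341

z₁ = 1/(1 + 5) = 1/6.
z₂ = 1/(1/6 + 5) = 6/31.
z₃ = 1/(6/31 + 5) = 31/161.
z₄ = 1/(31/161 + 5) = 161/836.
z₅ = 1/(161/836 + 5) = 836/4341.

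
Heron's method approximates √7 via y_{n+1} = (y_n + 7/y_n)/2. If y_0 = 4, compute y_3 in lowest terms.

1902497/719072

y_1 = (4 + 7/4)/2 = 23/8.
y_2 = (23/8 + 7/(23/8))/2 = 977/368.
y_3 = (977/368 + 7/(977/368))/2 = 1902497/719072.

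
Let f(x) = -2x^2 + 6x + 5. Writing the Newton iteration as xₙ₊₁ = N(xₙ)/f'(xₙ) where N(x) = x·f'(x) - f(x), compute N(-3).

-23

f'(x) = -4x + 6.
N(x) = x·f'(x) - f(x) = x·(-4x + 6) - (-2x^2 + 6x + 5) = -2x^2 - 5.
N(-3) = -23.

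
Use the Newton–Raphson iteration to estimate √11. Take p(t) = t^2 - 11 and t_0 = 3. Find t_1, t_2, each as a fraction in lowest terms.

p'(t) = 2t.
p(3) = -2, p'(3) = 6, so t_1 = 3 - (-2)/6 = 10/3.
p(10/3) = 1/9, p'(10/3) = 20/3, so t_2 = (10/3) - (1/9)/(20/3) = 199/60.

t_1 = 10/3, t_2 = 199/60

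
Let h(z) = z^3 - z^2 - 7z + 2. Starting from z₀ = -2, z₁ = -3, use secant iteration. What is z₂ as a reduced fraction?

h(-2) = 4, h(-3) = -13. z₂ = (-3) - (-13)·((-3) - (-2))/((-13) - 4) = -38/17.

-38/17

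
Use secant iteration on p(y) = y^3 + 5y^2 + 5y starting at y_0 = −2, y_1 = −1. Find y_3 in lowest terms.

p(−2) = 2, p(−1) = −1. y_2 = (−1) − (−1)·((−1) − (−2))/((−1) − 2) = −4/3.
p(−1) = −1, p(−4/3) = −4/27. y_3 = (−4/3) − (−4/27)·((−4/3) − (−1))/((−4/27) − (−1)) = −32/23.

−32/23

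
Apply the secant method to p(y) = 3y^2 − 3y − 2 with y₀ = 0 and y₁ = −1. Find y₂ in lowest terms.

p(0) = −2, p(−1) = 4. y₂ = (−1) − 4·((−1) − 0)/(4 − (−2)) = −1/3.

−1/3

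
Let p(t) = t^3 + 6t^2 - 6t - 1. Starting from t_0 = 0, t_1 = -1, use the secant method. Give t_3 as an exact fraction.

p(0) = -1, p(-1) = 10. t_2 = (-1) - 10·((-1) - 0)/(10 - (-1)) = -1/11.
p(-1) = 10, p(-1/11) = -540/1331. t_3 = (-1/11) - (-540/1331)·((-1/11) - (-1))/((-540/1331) - 10) = -35/277.

-35/277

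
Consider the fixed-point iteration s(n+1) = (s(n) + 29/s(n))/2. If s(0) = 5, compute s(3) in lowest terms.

s(1) = (5 + 29/5)/2 = 27/5.
s(2) = (27/5 + 29/(27/5))/2 = 727/135.
s(3) = (727/135 + 29/(727/135))/2 = 528527/98145.

528527/98145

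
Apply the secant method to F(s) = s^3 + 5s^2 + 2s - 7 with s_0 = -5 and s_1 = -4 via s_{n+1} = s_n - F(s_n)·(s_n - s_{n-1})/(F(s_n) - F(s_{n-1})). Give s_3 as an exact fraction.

-13792/3367

F(-5) = -17, F(-4) = 1. s_2 = (-4) - 1·((-4) - (-5))/(1 - (-17)) = -73/18.
F(-4) = 1, F(-73/18) = 2465/5832. s_3 = (-73/18) - (2465/5832)·((-73/18) - (-4))/((2465/5832) - 1) = -13792/3367.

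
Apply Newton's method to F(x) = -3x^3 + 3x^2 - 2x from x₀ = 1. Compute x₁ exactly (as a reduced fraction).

F'(x) = -9x^2 + 6x - 2.
F(1) = -2, F'(1) = -5, so x₁ = 1 - (-2)/(-5) = 3/5.

3/5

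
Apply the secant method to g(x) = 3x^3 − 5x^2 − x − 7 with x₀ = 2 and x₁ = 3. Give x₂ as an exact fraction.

g(2) = −5, g(3) = 26. x₂ = 3 − 26·(3 − 2)/(26 − (−5)) = 67/31.

67/31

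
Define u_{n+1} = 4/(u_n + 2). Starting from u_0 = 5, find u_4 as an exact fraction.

u_1 = 4/(5 + 2) = 4/7.
u_2 = 4/(4/7 + 2) = 14/9.
u_3 = 4/(14/9 + 2) = 9/8.
u_4 = 4/(9/8 + 2) = 32/25.

32/25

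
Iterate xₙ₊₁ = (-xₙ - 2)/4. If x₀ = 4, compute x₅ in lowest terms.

-207/512

x₁ = (-4 - 2)/4 = -3/2.
x₂ = (-(-3/2) - 2)/4 = -1/8.
x₃ = (-(-1/8) - 2)/4 = -15/32.
x₄ = (-(-15/32) - 2)/4 = -49/128.
x₅ = (-(-49/128) - 2)/4 = -207/512.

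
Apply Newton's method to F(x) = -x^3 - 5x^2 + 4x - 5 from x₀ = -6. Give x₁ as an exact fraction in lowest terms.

-257/44

F'(x) = -3x^2 - 10x + 4.
F(-6) = 7, F'(-6) = -44, so x₁ = (-6) - 7/(-44) = -257/44.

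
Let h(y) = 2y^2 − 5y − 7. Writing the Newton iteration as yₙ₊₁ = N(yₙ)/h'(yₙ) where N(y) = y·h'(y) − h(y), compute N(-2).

h'(y) = 4y − 5.
N(y) = y·h'(y) − h(y) = y·(4y − 5) − (2y^2 − 5y − 7) = 2y^2 + 7.
N(-2) = 15.

15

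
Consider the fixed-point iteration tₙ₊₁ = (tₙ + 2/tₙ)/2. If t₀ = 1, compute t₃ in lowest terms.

t₁ = (1 + 2/1)/2 = 3/2.
t₂ = (3/2 + 2/(3/2))/2 = 17/12.
t₃ = (17/12 + 2/(17/12))/2 = 577/408.

577/408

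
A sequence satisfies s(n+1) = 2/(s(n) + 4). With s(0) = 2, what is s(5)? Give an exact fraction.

s(1) = 2/(2 + 4) = 1/3.
s(2) = 2/(1/3 + 4) = 6/13.
s(3) = 2/(6/13 + 4) = 13/29.
s(4) = 2/(13/29 + 4) = 58/129.
s(5) = 2/(58/129 + 4) = 129/287.

129/287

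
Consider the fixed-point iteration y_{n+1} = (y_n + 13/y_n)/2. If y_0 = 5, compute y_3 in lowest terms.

117487/32585

y_1 = (5 + 13/5)/2 = 19/5.
y_2 = (19/5 + 13/(19/5))/2 = 343/95.
y_3 = (343/95 + 13/(343/95))/2 = 117487/32585.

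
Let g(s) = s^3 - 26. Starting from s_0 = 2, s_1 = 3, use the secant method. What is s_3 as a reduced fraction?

g(2) = -18, g(3) = 1. s_2 = 3 - 1·(3 - 2)/(1 - (-18)) = 56/19.
g(3) = 1, g(56/19) = -2718/6859. s_3 = (56/19) - (-2718/6859)·((56/19) - 3)/((-2718/6859) - 1) = 28370/9577.

28370/9577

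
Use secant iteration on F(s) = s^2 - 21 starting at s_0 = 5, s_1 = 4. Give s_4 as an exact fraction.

14513/3167

F(5) = 4, F(4) = -5. s_2 = 4 - (-5)·(4 - 5)/((-5) - 4) = 41/9.
F(4) = -5, F(41/9) = -20/81. s_3 = (41/9) - (-20/81)·((41/9) - 4)/((-20/81) - (-5)) = 353/77.
F(41/9) = -20/81, F(353/77) = 100/5929. s_4 = (353/77) - (100/5929)·((353/77) - (41/9))/((100/5929) - (-20/81)) = 14513/3167.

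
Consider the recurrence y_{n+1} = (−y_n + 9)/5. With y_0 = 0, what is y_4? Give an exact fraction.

y_1 = (−0 + 9)/5 = 9/5.
y_2 = (−(9/5) + 9)/5 = 36/25.
y_3 = (−(36/25) + 9)/5 = 189/125.
y_4 = (−(189/125) + 9)/5 = 936/625.

936/625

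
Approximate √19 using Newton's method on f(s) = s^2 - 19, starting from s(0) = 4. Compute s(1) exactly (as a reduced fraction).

35/8

f'(s) = 2s.
f(4) = -3, f'(4) = 8, so s(1) = 4 - (-3)/8 = 35/8.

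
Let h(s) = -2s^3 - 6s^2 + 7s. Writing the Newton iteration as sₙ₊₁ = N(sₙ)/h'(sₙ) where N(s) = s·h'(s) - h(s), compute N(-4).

h'(s) = -6s^2 - 12s + 7.
N(s) = s·h'(s) - h(s) = s·(-6s^2 - 12s + 7) - (-2s^3 - 6s^2 + 7s) = -4s^3 - 6s^2.
N(-4) = 160.

160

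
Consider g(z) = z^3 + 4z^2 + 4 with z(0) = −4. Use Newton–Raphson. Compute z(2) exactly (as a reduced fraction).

g'(z) = 3z^2 + 8z.
g(−4) = 4, g'(−4) = 16, so z(1) = (−4) − 4/16 = −17/4.
g(−17/4) = −33/64, g'(−17/4) = 323/16, so z(2) = (−17/4) − (−33/64)/(323/16) = −2729/646.

−2729/646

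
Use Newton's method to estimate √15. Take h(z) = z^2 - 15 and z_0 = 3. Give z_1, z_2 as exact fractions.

h'(z) = 2z.
h(3) = -6, h'(3) = 6, so z_1 = 3 - (-6)/6 = 4.
h(4) = 1, h'(4) = 8, so z_2 = 4 - 1/8 = 31/8.

z_1 = 4, z_2 = 31/8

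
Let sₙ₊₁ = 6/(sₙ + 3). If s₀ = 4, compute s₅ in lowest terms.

s₁ = 6/(4 + 3) = 6/7.
s₂ = 6/(6/7 + 3) = 14/9.
s₃ = 6/(14/9 + 3) = 54/41.
s₄ = 6/(54/41 + 3) = 82/59.
s₅ = 6/(82/59 + 3) = 354/259.

354/259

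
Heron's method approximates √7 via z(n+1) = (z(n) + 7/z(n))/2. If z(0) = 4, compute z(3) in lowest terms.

z(1) = (4 + 7/4)/2 = 23/8.
z(2) = (23/8 + 7/(23/8))/2 = 977/368.
z(3) = (977/368 + 7/(977/368))/2 = 1902497/719072.

1902497/719072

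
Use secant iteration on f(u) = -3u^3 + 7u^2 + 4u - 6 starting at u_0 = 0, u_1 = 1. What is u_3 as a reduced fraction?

f(0) = -6, f(1) = 2. u_2 = 1 - 2·(1 - 0)/(2 - (-6)) = 3/4.
f(1) = 2, f(3/4) = -21/64. u_3 = (3/4) - (-21/64)·((3/4) - 1)/((-21/64) - 2) = 117/149.

117/149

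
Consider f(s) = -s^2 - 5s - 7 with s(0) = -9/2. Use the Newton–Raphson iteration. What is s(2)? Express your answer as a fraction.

f'(s) = -2s - 5.
f(-9/2) = -19/4, f'(-9/2) = 4, so s(1) = (-9/2) - (-19/4)/4 = -53/16.
f(-53/16) = -361/256, f'(-53/16) = 13/8, so s(2) = (-53/16) - (-361/256)/(13/8) = -1017/416.

-1017/416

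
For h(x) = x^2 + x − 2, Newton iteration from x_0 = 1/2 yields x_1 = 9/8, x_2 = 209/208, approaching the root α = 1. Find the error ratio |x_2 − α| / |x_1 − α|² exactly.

x_1 − α = 9/8 − 1 = 1/8, so |x_1 − α| = 1/8.
x_2 − α = 209/208 − 1 = 1/208, so |x_2 − α| = 1/208.
|x_1 − α|² = 1/64.
Ratio = (1/208) / (1/64) = 4/13.

4/13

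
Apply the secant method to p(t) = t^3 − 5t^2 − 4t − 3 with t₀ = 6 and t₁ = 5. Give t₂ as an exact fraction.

p(6) = 9, p(5) = −23. t₂ = 5 − (−23)·(5 − 6)/((−23) − 9) = 183/32.

183/32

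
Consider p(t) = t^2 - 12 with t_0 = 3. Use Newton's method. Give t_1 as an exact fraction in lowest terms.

p'(t) = 2t.
p(3) = -3, p'(3) = 6, so t_1 = 3 - (-3)/6 = 7/2.

7/2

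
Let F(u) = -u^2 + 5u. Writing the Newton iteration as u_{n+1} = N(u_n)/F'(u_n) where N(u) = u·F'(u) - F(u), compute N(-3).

F'(u) = -2u + 5.
N(u) = u·F'(u) - F(u) = u·(-2u + 5) - (-u^2 + 5u) = -u^2.
N(-3) = -9.

-9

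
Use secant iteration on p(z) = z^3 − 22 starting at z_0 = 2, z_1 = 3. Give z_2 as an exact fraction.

52/19

p(2) = −14, p(3) = 5. z_2 = 3 − 5·(3 − 2)/(5 − (−14)) = 52/19.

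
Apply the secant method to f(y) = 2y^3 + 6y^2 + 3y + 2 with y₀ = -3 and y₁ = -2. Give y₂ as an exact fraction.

-26/11

f(-3) = -7, f(-2) = 4. y₂ = (-2) - 4·((-2) - (-3))/(4 - (-7)) = -26/11.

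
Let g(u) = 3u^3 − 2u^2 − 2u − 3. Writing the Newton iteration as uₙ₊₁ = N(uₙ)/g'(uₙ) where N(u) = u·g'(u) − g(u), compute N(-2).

−53

g'(u) = 9u^2 − 4u − 2.
N(u) = u·g'(u) − g(u) = u·(9u^2 − 4u − 2) − (3u^3 − 2u^2 − 2u − 3) = 6u^3 − 2u^2 + 3.
N(-2) = −53.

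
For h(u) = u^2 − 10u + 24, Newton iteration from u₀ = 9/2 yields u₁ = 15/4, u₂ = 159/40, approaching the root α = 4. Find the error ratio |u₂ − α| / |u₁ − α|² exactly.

2/5

u₁ − α = 15/4 − 4 = −1/4, so |u₁ − α| = 1/4.
u₂ − α = 159/40 − 4 = −1/40, so |u₂ − α| = 1/40.
|u₁ − α|² = 1/16.
Ratio = (1/40) / (1/16) = 2/5.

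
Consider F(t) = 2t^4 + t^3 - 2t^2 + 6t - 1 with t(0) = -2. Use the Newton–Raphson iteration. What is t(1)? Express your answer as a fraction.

-73/38

F'(t) = 8t^3 + 3t^2 - 4t + 6.
F(-2) = 3, F'(-2) = -38, so t(1) = (-2) - 3/(-38) = -73/38.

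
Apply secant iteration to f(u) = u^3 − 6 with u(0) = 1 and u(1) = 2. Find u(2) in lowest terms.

f(1) = −5, f(2) = 2. u(2) = 2 − 2·(2 − 1)/(2 − (−5)) = 12/7.

12/7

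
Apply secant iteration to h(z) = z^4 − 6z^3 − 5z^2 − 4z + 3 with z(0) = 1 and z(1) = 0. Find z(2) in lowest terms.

h(1) = −11, h(0) = 3. z(2) = 0 − 3·(0 − 1)/(3 − (−11)) = 3/14.

3/14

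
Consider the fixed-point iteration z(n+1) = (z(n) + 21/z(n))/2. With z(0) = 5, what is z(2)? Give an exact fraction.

z(1) = (5 + 21/5)/2 = 23/5.
z(2) = (23/5 + 21/(23/5))/2 = 527/115.

527/115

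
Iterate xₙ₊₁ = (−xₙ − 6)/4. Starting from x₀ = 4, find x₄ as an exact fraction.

x₁ = (−4 − 6)/4 = −5/2.
x₂ = (−(−5/2) − 6)/4 = −7/8.
x₃ = (−(−7/8) − 6)/4 = −41/32.
x₄ = (−(−41/32) − 6)/4 = −151/128.

−151/128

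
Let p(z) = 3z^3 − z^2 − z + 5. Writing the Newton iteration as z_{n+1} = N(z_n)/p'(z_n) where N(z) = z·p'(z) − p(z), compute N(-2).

−57

p'(z) = 9z^2 − 2z − 1.
N(z) = z·p'(z) − p(z) = z·(9z^2 − 2z − 1) − (3z^3 − z^2 − z + 5) = 6z^3 − z^2 − 5.
N(-2) = −57.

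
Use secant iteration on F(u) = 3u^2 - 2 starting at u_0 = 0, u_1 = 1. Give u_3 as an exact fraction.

4/5

F(0) = -2, F(1) = 1. u_2 = 1 - 1·(1 - 0)/(1 - (-2)) = 2/3.
F(1) = 1, F(2/3) = -2/3. u_3 = (2/3) - (-2/3)·((2/3) - 1)/((-2/3) - 1) = 4/5.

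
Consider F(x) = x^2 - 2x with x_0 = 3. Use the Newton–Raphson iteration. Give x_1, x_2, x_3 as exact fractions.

F'(x) = 2x - 2.
F(3) = 3, F'(3) = 4, so x_1 = 3 - 3/4 = 9/4.
F(9/4) = 9/16, F'(9/4) = 5/2, so x_2 = (9/4) - (9/16)/(5/2) = 81/40.
F(81/40) = 81/1600, F'(81/40) = 41/20, so x_3 = (81/40) - (81/1600)/(41/20) = 6561/3280.

x_1 = 9/4, x_2 = 81/40, x_3 = 6561/3280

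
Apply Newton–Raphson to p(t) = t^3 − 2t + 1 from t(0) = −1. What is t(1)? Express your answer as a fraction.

p'(t) = 3t^2 − 2.
p(−1) = 2, p'(−1) = 1, so t(1) = (−1) − 2/1 = −3.

−3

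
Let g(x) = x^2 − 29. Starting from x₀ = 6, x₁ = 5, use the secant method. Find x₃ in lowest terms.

g(6) = 7, g(5) = −4. x₂ = 5 − (−4)·(5 − 6)/((−4) − 7) = 59/11.
g(5) = −4, g(59/11) = −28/121. x₃ = (59/11) − (−28/121)·((59/11) − 5)/((−28/121) − (−4)) = 307/57.

307/57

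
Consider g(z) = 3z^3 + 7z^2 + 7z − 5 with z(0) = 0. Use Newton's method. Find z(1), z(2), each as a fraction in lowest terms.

g'(z) = 9z^2 + 14z + 7.
g(0) = −5, g'(0) = 7, so z(1) = 0 − (−5)/7 = 5/7.
g(5/7) = 1600/343, g'(5/7) = 1058/49, so z(2) = (5/7) − (1600/343)/(1058/49) = 1845/3703.

z(1) = 5/7, z(2) = 1845/3703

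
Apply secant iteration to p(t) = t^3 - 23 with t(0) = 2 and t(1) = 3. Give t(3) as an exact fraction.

25793/9079

p(2) = -15, p(3) = 4. t(2) = 3 - 4·(3 - 2)/(4 - (-15)) = 53/19.
p(3) = 4, p(53/19) = -8880/6859. t(3) = (53/19) - (-8880/6859)·((53/19) - 3)/((-8880/6859) - 4) = 25793/9079.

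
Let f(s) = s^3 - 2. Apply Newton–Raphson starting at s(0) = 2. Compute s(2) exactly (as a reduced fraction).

f'(s) = 3s^2.
f(2) = 6, f'(2) = 12, so s(1) = 2 - 6/12 = 3/2.
f(3/2) = 11/8, f'(3/2) = 27/4, so s(2) = (3/2) - (11/8)/(27/4) = 35/27.

35/27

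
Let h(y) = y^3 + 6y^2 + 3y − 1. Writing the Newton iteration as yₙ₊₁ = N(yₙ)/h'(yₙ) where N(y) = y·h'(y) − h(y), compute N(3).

h'(y) = 3y^2 + 12y + 3.
N(y) = y·h'(y) − h(y) = y·(3y^2 + 12y + 3) − (y^3 + 6y^2 + 3y − 1) = 2y^3 + 6y^2 + 1.
N(3) = 109.

109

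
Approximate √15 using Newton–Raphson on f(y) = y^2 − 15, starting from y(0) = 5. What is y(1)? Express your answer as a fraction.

f'(y) = 2y.
f(5) = 10, f'(5) = 10, so y(1) = 5 − 10/10 = 4.

4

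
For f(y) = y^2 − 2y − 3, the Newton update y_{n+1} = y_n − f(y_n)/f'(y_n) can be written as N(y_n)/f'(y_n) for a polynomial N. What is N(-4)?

19

f'(y) = 2y − 2.
N(y) = y·f'(y) − f(y) = y·(2y − 2) − (y^2 − 2y − 3) = y^2 + 3.
N(-4) = 19.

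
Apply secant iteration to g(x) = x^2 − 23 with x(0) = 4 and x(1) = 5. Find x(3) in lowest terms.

211/44

g(4) = −7, g(5) = 2. x(2) = 5 − 2·(5 − 4)/(2 − (−7)) = 43/9.
g(5) = 2, g(43/9) = −14/81. x(3) = (43/9) − (−14/81)·((43/9) − 5)/((−14/81) − 2) = 211/44.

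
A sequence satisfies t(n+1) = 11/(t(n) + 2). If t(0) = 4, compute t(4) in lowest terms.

t(1) = 11/(4 + 2) = 11/6.
t(2) = 11/(11/6 + 2) = 66/23.
t(3) = 11/(66/23 + 2) = 253/112.
t(4) = 11/(253/112 + 2) = 1232/477.

1232/477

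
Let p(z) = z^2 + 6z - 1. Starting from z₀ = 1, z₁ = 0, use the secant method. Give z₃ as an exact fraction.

p(1) = 6, p(0) = -1. z₂ = 0 - (-1)·(0 - 1)/((-1) - 6) = 1/7.
p(0) = -1, p(1/7) = -6/49. z₃ = (1/7) - (-6/49)·((1/7) - 0)/((-6/49) - (-1)) = 7/43.

7/43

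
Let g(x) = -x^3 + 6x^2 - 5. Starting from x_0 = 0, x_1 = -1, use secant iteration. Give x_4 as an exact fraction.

-3900769/4559231

g(0) = -5, g(-1) = 2. x_2 = (-1) - 2·((-1) - 0)/(2 - (-5)) = -5/7.
g(-1) = 2, g(-5/7) = -540/343. x_3 = (-5/7) - (-540/343)·((-5/7) - (-1))/((-540/343) - 2) = -515/613.
g(-5/7) = -540/343, g(-515/613) = -39643560/230346397. x_4 = (-515/613) - (-39643560/230346397)·((-515/613) - (-5/7))/((-39643560/230346397) - (-540/343)) = -3900769/4559231.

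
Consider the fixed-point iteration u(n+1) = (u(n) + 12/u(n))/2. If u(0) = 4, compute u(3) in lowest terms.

u(1) = (4 + 12/4)/2 = 7/2.
u(2) = (7/2 + 12/(7/2))/2 = 97/28.
u(3) = (97/28 + 12/(97/28))/2 = 18817/5432.

18817/5432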